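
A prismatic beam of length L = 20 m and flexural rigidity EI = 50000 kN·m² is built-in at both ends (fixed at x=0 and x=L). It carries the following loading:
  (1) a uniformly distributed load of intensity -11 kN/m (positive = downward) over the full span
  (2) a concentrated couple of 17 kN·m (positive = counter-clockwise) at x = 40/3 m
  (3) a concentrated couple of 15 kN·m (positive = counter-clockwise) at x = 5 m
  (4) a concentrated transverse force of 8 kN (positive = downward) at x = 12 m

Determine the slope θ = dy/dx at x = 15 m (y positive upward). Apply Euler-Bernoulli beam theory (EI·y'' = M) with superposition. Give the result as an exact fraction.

Load 1 — uniform load w=-11 kN/m over full span:
  θ_1 = -wx(L-x)(L-2x)/(12EI) = -(-11)·15·(20-15)·(20-2·15)/(12·50000) = -11/800 rad
Load 2 — applied couple M₀=17 kN·m at a=40/3 m (b=L-a=20/3):
  θ_2 = (R_Ax²/2 - M_Ax - M₀(x-a))/EI  [x>a] with R_A=17/15, M_A=17/3 = ((17/15)·15²/2 - (17/3)·15 - 17·(15-(40/3)))/50000 = 17/60000 rad
Load 3 — applied couple M₀=15 kN·m at a=5 m (b=L-a=15):
  θ_3 = (R_Ax²/2 - M_Ax - M₀(x-a))/EI  [x>a] with R_A=27/32, M_A=-45/16 = ((27/32)·15²/2 - (-45/16)·15 - 15·(15-5))/50000 = -33/128000 rad
Load 4 — point force P=8 kN at a=12 m (b=L-a=8):
  θ_4 = Pa²(L-x)(2bL-(3b+a)(L-x))/(2L³EI)  [x>a] = 8·12²·(20-15)·(2·8·20-(3·8+12)·(20-15))/(2·20³·50000) = 63/62500 rad
Superposition: θ = Σ θ_i = -610391/48000000 rad ≈ -0.012716 rad

θ(15) = -610391/48000000 rad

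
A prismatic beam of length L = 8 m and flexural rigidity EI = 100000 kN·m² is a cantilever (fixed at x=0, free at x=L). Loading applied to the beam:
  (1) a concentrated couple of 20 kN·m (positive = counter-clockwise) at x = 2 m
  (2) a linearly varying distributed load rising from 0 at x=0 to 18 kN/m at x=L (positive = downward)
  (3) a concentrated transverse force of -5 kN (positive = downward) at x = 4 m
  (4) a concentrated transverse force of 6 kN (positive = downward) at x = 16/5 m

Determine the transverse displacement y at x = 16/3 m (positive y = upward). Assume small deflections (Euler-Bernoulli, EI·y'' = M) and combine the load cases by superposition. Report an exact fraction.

y(16/3) = -4454413/126562500 m

Load 1 — applied couple M₀=20 kN·m at a=2 m (b=L-a=6):
  y_1 = M₀a(2x-a)/(2EI)  [x>a] = 20·2·(2·(16/3)-2)/(2·100000) = 13/7500 m
Load 2 — triangular load w₀=18 kN/m (0→w₀ over full span):
  y_2 = (w₀Lx³/12-w₀L²x²/6-w₀x⁵/(120L))/EI = (18·8·(16/3)³/12-18·8²·(16/3)²/6-18·(16/3)⁵/(120·8))/100000 = -47104/1265625 m
Load 3 — point force P=-5 kN at a=4 m (b=L-a=4):
  y_3 = -Pa²(3x-a)/(6EI)  [x>a] = -(-5)·4²·(3·(16/3)-4)/(6·100000) = 1/625 m
Load 4 — point force P=6 kN at a=16/5 m (b=L-a=24/5):
  y_4 = -Pa²(3x-a)/(6EI)  [x>a] = -6·(16/5)²·(3·(16/3)-(16/5))/(6·100000) = -512/390625 m
Superposition: y = Σ y_i = -4454413/126562500 m ≈ -0.035195 m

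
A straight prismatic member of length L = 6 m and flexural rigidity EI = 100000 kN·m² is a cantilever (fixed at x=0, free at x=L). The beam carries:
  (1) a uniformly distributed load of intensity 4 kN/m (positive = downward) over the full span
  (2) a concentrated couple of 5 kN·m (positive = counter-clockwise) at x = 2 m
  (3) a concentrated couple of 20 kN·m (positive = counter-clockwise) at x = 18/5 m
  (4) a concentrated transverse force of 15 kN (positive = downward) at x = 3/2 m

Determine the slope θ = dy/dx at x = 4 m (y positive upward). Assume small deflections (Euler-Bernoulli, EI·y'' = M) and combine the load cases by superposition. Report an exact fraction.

Load 1 — uniform load w=4 kN/m over full span:
  θ_1 = -wx(x²-3Lx+3L²)/(6EI) = -4·4·(4²-3·6·4+3·6²)/(6·100000) = -13/9375 rad
Load 2 — applied couple M₀=5 kN·m at a=2 m (b=L-a=4):
  θ_2 = M₀a/EI  [x>a] = 5·2/100000 = 1/10000 rad
Load 3 — applied couple M₀=20 kN·m at a=18/5 m (b=L-a=12/5):
  θ_3 = M₀a/EI  [x>a] = 20·(18/5)/100000 = 9/12500 rad
Load 4 — point force P=15 kN at a=3/2 m (b=L-a=9/2):
  θ_4 = -Pa²/(2EI)  [x>a] = -15·(3/2)²/(2·100000) = -27/160000 rad
Superposition: θ = Σ θ_i = -353/480000 rad ≈ -0.000735 rad

θ(4) = -353/480000 rad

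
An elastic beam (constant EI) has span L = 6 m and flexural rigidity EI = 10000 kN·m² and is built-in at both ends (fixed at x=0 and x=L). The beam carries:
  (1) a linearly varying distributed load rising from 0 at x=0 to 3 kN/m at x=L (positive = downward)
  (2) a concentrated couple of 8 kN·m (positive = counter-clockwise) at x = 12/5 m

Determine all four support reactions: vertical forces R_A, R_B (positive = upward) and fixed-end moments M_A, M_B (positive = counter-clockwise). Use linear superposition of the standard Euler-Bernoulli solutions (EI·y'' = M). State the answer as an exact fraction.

R_A = 231/50 kN, M_A = 114/25 kN·m, R_B = 219/50 kN, M_B = -71/25 kN·m

Load 1 — triangular load w₀=3 kN/m (0→w₀ over full span):
  R_A = 3w₀L/20 = 3·3·6/20 = 27/10 kN
  M_A = w₀L²/30 = 3·6²/30 = 18/5 kN·m
  R_B = 7w₀L/20 = 7·3·6/20 = 63/10 kN
  M_B = -w₀L²/20 = -3·6²/20 = -27/5 kN·m
Load 2 — applied couple M₀=8 kN·m at a=12/5 m (b=L-a=18/5):
  R_A = 6M₀ab/L³ = 6·8·(12/5)·(18/5)/6³ = 48/25 kN
  M_A = M₀b(2a-b)/L² = 8·(18/5)·(2·(12/5)-(18/5))/6² = 24/25 kN·m
  R_B = -6M₀ab/L³ = -6·8·(12/5)·(18/5)/6³ = -48/25 kN
  M_B = M₀a(2b-a)/L² = 8·(12/5)·(2·(18/5)-(12/5))/6² = 64/25 kN·m
Superposition: R_A = 231/50 kN, M_A = 114/25 kN·m, R_B = 219/50 kN, M_B = -71/25 kN·m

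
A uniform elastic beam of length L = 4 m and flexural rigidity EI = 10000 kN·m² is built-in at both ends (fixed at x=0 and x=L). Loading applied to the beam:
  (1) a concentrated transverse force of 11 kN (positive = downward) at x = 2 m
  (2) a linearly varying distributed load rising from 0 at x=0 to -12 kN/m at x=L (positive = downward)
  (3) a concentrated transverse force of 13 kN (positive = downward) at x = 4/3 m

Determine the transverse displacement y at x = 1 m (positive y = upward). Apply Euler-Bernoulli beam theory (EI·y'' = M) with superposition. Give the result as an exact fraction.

y(1) = -6659/32400000 m

Load 1 — point force P=11 kN at a=2 m (b=L-a=2):
  y_1 = -Pb²x²(3aL-(3a+b)x)/(6L³EI)  [x≤a] = -11·2²·1²·(3·2·4-(3·2+2)·1)/(6·4³·10000) = -11/60000 m
Load 2 — triangular load w₀=-12 kN/m (0→w₀ over full span):
  y_2 = -w₀x²(L-x)²(x+2L)/(120LEI) = -(-12)·1²·(4-1)²·(1+2·4)/(120·4·10000) = 81/400000 m
Load 3 — point force P=13 kN at a=4/3 m (b=L-a=8/3):
  y_3 = -Pb²x²(3aL-(3a+b)x)/(6L³EI)  [x≤a] = -13·(8/3)²·1²·(3·(4/3)·4-(3·(4/3)+(8/3))·1)/(6·4³·10000) = -91/405000 m
Superposition: y = Σ y_i = -6659/32400000 m ≈ -0.000206 m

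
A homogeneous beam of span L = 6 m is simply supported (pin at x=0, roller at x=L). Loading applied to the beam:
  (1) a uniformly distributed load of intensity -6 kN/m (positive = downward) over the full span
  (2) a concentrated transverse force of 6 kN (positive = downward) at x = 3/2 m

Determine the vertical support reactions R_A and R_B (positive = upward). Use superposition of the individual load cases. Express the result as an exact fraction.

R_A = -27/2 kN, R_B = -33/2 kN

Load 1 — uniform load w=-6 kN/m over full span:
  R_A = wL/2 = (-6)·6/2 = -18 kN
  R_B = wL/2 = (-6)·6/2 = -18 kN
Load 2 — point force P=6 kN at a=3/2 m (b=L-a=9/2):
  R_A = Pb/L = 6·(9/2)/6 = 9/2 kN
  R_B = Pa/L = 6·(3/2)/6 = 3/2 kN
Superposition: R_A = -27/2 kN, R_B = -33/2 kN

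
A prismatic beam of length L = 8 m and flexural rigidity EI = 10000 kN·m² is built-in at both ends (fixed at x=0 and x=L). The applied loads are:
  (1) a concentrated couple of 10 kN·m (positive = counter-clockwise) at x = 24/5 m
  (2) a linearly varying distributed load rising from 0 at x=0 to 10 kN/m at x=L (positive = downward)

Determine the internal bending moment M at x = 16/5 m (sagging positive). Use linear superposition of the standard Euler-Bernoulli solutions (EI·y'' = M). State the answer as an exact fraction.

Load 1 — applied couple M₀=10 kN·m at a=24/5 m (b=L-a=16/5):
  M_1 = R_Ax - M_A  [x≤a] with R_A=9/5, M_A=16/5 = (9/5)·(16/5) - (16/5) = 64/25 kN·m
Load 2 — triangular load w₀=10 kN/m (0→w₀ over full span):
  M_2 = 3w₀Lx/20 - w₀L²/30 - w₀x³/(6L) = 3·10·8·(16/5)/20 - 10·8²/30 - 10·(16/5)³/(6·8) = 256/25 kN·m
Superposition: M = Σ M_i = 64/5 kN·m ≈ 12.800000 kN·m

M(16/5) = 64/5 kN·m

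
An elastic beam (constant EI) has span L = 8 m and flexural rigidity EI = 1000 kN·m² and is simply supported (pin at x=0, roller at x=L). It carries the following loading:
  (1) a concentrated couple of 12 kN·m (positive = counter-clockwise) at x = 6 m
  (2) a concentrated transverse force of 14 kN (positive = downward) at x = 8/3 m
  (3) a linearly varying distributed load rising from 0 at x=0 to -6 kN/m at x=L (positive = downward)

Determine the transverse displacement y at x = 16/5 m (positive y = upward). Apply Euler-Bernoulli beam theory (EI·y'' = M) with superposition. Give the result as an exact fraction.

Load 1 — applied couple M₀=12 kN·m at a=6 m (b=L-a=2):
  y_1 = (M₀x³/(6L)+C₁x)/EI  [x≤a] with C₁=M₀(3b²-L²)/(6L)=-13 = (12·(16/5)³/(6·8)+(-13)·(16/5))/1000 = -522/15625 m
Load 2 — point force P=14 kN at a=8/3 m (b=L-a=16/3):
  y_2 = -Pa(L-x)(2Lx-a²-x²)/(6LEI)  [x>a] = -14·(8/3)·(8-(16/5))·(2·8·(16/5)-(8/3)²-(16/5)²)/(6·8·1000) = -53312/421875 m
Load 3 — triangular load w₀=-6 kN/m (0→w₀ over full span):
  y_3 = -w₀x(7L⁴-10L²x²+3x⁴)/(360LEI) = -(-6)·(16/5)·(7·8⁴-10·8²·(16/5)²+3·(16/5)⁴)/(360·8·1000) = 292096/1953125 m
Superposition: y = Σ y_i = -539158/52734375 m ≈ -0.010224 m

y(16/5) = -539158/52734375 m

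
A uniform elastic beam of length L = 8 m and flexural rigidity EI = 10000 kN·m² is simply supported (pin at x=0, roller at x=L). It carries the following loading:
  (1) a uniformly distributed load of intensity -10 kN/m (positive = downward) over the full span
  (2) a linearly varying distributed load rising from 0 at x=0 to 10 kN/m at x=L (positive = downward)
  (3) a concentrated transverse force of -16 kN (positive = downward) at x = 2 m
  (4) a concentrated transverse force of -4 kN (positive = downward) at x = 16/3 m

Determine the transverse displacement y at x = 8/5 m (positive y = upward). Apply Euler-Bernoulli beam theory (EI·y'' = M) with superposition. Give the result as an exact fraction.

y(8/5) = 4226972/158203125 m

Load 1 — uniform load w=-10 kN/m over full span:
  y_1 = -wx(L³-2Lx²+x³)/(24EI) = -(-10)·(8/5)·(8³-2·8·(8/5)²+(8/5)³)/(24·10000) = 7424/234375 m
Load 2 — triangular load w₀=10 kN/m (0→w₀ over full span):
  y_2 = -w₀x(7L⁴-10L²x²+3x⁴)/(360LEI) = -10·(8/5)·(7·8⁴-10·8²·(8/5)²+3·(8/5)⁴)/(360·8·10000) = -88064/5859375 m
Load 3 — point force P=-16 kN at a=2 m (b=L-a=6):
  y_3 = -Pbx(L²-b²-x²)/(6LEI)  [x≤a] = -(-16)·6·(8/5)·(8²-6²-(8/5)²)/(6·8·10000) = 636/78125 m
Load 4 — point force P=-4 kN at a=16/3 m (b=L-a=8/3):
  y_4 = -Pbx(L²-b²-x²)/(6LEI)  [x≤a] = -(-4)·(8/3)·(8/5)·(8²-(8/3)²-(8/5)²)/(6·8·10000) = 12224/6328125 m
Superposition: y = Σ y_i = 4226972/158203125 m ≈ 0.026719 m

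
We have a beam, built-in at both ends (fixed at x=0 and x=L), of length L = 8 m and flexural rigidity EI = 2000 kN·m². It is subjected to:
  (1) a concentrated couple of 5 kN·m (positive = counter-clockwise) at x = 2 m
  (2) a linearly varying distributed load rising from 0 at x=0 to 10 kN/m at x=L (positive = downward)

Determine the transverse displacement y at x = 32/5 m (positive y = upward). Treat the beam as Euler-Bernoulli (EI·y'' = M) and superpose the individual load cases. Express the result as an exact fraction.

y(32/5) = -107563/9375000 m

Load 1 — applied couple M₀=5 kN·m at a=2 m (b=L-a=6):
  y_1 = (R_Ax³/6 - M_Ax²/2 - M₀(x-a)²/2)/EI  [x>a] with R_A=45/64, M_A=-15/16 = ((45/64)·(32/5)³/6 - (-15/16)·(32/5)²/2 - 5·((32/5)-2)²/2)/2000 = 19/25000 m
Load 2 — triangular load w₀=10 kN/m (0→w₀ over full span):
  y_2 = -w₀x²(L-x)²(x+2L)/(120LEI) = -10·(32/5)²·(8-(32/5))²·((32/5)+2·8)/(120·8·2000) = -14336/1171875 m
Superposition: y = Σ y_i = -107563/9375000 m ≈ -0.011473 m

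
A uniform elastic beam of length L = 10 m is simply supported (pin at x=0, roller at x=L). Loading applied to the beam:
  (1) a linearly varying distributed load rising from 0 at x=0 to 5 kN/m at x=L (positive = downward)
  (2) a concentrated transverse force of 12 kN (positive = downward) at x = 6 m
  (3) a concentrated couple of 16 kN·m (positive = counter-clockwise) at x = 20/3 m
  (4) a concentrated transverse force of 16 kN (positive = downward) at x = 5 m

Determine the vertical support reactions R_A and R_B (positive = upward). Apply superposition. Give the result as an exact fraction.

Load 1 — triangular load w₀=5 kN/m (0→w₀ over full span):
  R_A = w₀L/6 = 5·10/6 = 25/3 kN
  R_B = w₀L/3 = 5·10/3 = 50/3 kN
Load 2 — point force P=12 kN at a=6 m (b=L-a=4):
  R_A = Pb/L = 12·4/10 = 24/5 kN
  R_B = Pa/L = 12·6/10 = 36/5 kN
Load 3 — applied couple M₀=16 kN·m at a=20/3 m (b=L-a=10/3):
  R_A = M₀/L = 16/10 = 8/5 kN
  R_B = -M₀/L = -16/10 = -8/5 kN
Load 4 — point force P=16 kN at a=5 m (b=L-a=5):
  R_A = Pb/L = 16·5/10 = 8 kN
  R_B = Pa/L = 16·5/10 = 8 kN
Superposition: R_A = 341/15 kN, R_B = 454/15 kN

R_A = 341/15 kN, R_B = 454/15 kN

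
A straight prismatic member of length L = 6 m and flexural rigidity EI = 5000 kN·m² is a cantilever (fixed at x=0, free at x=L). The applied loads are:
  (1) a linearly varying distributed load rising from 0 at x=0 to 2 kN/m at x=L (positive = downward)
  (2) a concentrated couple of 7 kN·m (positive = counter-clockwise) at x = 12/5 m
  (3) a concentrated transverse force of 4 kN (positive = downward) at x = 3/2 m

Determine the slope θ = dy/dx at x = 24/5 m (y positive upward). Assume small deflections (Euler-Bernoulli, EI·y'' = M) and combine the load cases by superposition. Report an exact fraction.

Load 1 — triangular load w₀=2 kN/m (0→w₀ over full span):
  θ_1 = (w₀Lx²/4-w₀L²x/3-w₀x⁴/(24L))/EI = (2·6·(24/5)²/4-2·6²·(24/5)/3-2·(24/5)⁴/(24·6))/5000 = -4176/390625 rad
Load 2 — applied couple M₀=7 kN·m at a=12/5 m (b=L-a=18/5):
  θ_2 = M₀a/EI  [x>a] = 7·(12/5)/5000 = 21/6250 rad
Load 3 — point force P=4 kN at a=3/2 m (b=L-a=9/2):
  θ_3 = -Pa²/(2EI)  [x>a] = -4·(3/2)²/(2·5000) = -9/10000 rad
Superposition: θ = Σ θ_i = -51441/6250000 rad ≈ -0.008231 rad

θ(24/5) = -51441/6250000 rad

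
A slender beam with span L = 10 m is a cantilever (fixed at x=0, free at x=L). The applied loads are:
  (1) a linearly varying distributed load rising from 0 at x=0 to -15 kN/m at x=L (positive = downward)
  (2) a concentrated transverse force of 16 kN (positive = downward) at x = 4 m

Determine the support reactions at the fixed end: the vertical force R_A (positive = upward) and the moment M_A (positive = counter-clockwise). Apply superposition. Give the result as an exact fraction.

Load 1 — triangular load w₀=-15 kN/m (0→w₀ over full span):
  R_A = w₀L/2 = (-15)·10/2 = -75 kN
  M_A = w₀L²/3 = (-15)·10²/3 = -500 kN·m
Load 2 — point force P=16 kN at a=4 m (b=L-a=6):
  R_A = P = 16 kN
  M_A = Pa = 16·4 = 64 kN·m
Superposition: R_A = -59 kN, M_A = -436 kN·m

R_A = -59 kN, M_A = -436 kN·m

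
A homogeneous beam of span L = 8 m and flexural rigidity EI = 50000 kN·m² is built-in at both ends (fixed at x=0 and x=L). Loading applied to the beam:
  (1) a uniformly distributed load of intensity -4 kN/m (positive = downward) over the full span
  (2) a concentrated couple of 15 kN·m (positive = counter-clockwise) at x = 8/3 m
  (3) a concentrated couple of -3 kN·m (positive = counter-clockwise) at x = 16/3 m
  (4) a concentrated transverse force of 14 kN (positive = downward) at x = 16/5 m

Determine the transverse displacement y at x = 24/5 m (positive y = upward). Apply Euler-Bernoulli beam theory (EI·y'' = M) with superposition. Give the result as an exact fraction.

y(24/5) = 74518/146484375 m

Load 1 — uniform load w=-4 kN/m over full span:
  y_1 = -wx²(L-x)²/(24EI) = -(-4)·(24/5)²·(8-(24/5))²/(24·50000) = 1536/1953125 m
Load 2 — applied couple M₀=15 kN·m at a=8/3 m (b=L-a=16/3):
  y_2 = (R_Ax³/6 - M_Ax²/2 - M₀(x-a)²/2)/EI  [x>a] with R_A=5/2, M_A=0 = ((5/2)·(24/5)³/6 - 0·(24/5)²/2 - 15·((24/5)-(8/3))²/2)/50000 = 56/234375 m
Load 3 — applied couple M₀=-3 kN·m at a=16/3 m (b=L-a=8/3):
  y_3 = (R_Ax³/6 - M_Ax²/2)/EI  [x≤a] with R_A=-1/2, M_A=-1 = ((-1/2)·(24/5)³/6 - (-1)·(24/5)²/2)/50000 = 18/390625 m
Load 4 — point force P=14 kN at a=16/5 m (b=L-a=24/5):
  y_4 = -Pa²(L-x)²(3bL-(3b+a)(L-x))/(6L³EI)  [x>a] = -14·(16/5)²·(8-(24/5))²·(3·(24/5)·8-(3·(24/5)+(16/5))·(8-(24/5)))/(6·8³·50000) = -82432/146484375 m
Superposition: y = Σ y_i = 74518/146484375 m ≈ 0.000509 m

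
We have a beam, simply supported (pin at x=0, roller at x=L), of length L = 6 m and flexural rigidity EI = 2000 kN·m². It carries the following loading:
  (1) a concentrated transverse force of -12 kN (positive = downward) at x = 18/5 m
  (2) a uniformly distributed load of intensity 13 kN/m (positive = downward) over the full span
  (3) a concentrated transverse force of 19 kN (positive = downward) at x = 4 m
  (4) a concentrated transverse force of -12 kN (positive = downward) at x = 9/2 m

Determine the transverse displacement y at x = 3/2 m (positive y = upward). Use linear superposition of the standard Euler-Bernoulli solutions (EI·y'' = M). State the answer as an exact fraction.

y(3/2) = -7017401/96000000 m

Load 1 — point force P=-12 kN at a=18/5 m (b=L-a=12/5):
  y_1 = -Pbx(L²-b²-x²)/(6LEI)  [x≤a] = -(-12)·(12/5)·(3/2)·(6²-(12/5)²-(3/2)²)/(6·6·2000) = 8397/500000 m
Load 2 — uniform load w=13 kN/m over full span:
  y_2 = -wx(L³-2Lx²+x³)/(24EI) = -13·(3/2)·(6³-2·6·(3/2)²+(3/2)³)/(24·2000) = -20007/256000 m
Load 3 — point force P=19 kN at a=4 m (b=L-a=2):
  y_3 = -Pbx(L²-b²-x²)/(6LEI)  [x≤a] = -19·2·(3/2)·(6²-2²-(3/2)²)/(6·6·2000) = -2261/96000 m
Load 4 — point force P=-12 kN at a=9/2 m (b=L-a=3/2):
  y_4 = -Pbx(L²-b²-x²)/(6LEI)  [x≤a] = -(-12)·(3/2)·(3/2)·(6²-(3/2)²-(3/2)²)/(6·6·2000) = 189/16000 m
Superposition: y = Σ y_i = -7017401/96000000 m ≈ -0.073098 m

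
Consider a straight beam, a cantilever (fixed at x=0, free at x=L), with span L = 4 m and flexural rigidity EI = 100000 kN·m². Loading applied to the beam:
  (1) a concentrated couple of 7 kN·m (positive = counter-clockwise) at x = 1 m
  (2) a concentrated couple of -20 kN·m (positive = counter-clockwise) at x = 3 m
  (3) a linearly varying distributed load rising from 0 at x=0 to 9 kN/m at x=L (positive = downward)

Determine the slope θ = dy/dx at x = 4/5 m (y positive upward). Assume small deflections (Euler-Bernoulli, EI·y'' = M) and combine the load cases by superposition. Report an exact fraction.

θ(4/5) = -6731/15625000 rad

Load 1 — applied couple M₀=7 kN·m at a=1 m (b=L-a=3):
  θ_1 = M₀x/EI  [x≤a] = 7·(4/5)/100000 = 7/125000 rad
Load 2 — applied couple M₀=-20 kN·m at a=3 m (b=L-a=1):
  θ_2 = M₀x/EI  [x≤a] = (-20)·(4/5)/100000 = -1/6250 rad
Load 3 — triangular load w₀=9 kN/m (0→w₀ over full span):
  θ_3 = (w₀Lx²/4-w₀L²x/3-w₀x⁴/(24L))/EI = (9·4·(4/5)²/4-9·4²·(4/5)/3-9·(4/5)⁴/(24·4))/100000 = -2553/7812500 rad
Superposition: θ = Σ θ_i = -6731/15625000 rad ≈ -0.000431 rad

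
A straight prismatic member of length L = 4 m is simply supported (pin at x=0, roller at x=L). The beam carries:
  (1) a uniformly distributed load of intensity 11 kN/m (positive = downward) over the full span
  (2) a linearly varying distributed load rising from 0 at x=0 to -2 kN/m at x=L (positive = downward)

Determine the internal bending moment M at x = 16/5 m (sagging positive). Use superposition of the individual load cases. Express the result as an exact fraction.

Load 1 — uniform load w=11 kN/m over full span:
  M_1 = wx(L-x)/2 = 11·(16/5)·(4-(16/5))/2 = 352/25 kN·m
Load 2 — triangular load w₀=-2 kN/m (0→w₀ over full span):
  M_2 = w₀Lx/6 - w₀x³/(6L) = (-2)·4·(16/5)/6 - (-2)·(16/5)³/(6·4) = -192/125 kN·m
Superposition: M = Σ M_i = 1568/125 kN·m ≈ 12.544000 kN·m

M(16/5) = 1568/125 kN·m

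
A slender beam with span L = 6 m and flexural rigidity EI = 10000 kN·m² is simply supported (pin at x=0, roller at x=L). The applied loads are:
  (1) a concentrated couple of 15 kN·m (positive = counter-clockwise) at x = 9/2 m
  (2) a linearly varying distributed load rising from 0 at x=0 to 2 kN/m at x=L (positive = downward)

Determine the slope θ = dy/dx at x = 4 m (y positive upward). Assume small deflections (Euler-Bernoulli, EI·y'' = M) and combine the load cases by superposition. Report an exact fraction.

θ(4) = 8537/7200000 rad

Load 1 — applied couple M₀=15 kN·m at a=9/2 m (b=L-a=3/2):
  θ_1 = (M₀x²/(2L)+C₁)/EI  [x≤a] with C₁=M₀(3b²-L²)/(6L)=-195/16 = (15·4²/(2·6)+(-195/16))/10000 = 1/1280 rad
Load 2 — triangular load w₀=2 kN/m (0→w₀ over full span):
  θ_2 = -w₀(7L⁴-30L²x²+15x⁴)/(360LEI) = -2·(7·6⁴-30·6²·4²+15·4⁴)/(360·6·10000) = 91/225000 rad
Superposition: θ = Σ θ_i = 8537/7200000 rad ≈ 0.001186 rad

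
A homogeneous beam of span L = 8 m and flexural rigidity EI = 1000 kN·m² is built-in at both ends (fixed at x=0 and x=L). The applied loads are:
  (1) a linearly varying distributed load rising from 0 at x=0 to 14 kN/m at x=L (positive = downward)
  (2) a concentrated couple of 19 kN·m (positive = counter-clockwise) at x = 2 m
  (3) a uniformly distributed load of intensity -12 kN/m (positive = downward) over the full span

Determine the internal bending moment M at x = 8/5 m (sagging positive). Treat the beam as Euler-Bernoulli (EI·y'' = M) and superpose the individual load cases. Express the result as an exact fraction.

Load 1 — triangular load w₀=14 kN/m (0→w₀ over full span):
  M_1 = 3w₀Lx/20 - w₀L²/30 - w₀x³/(6L) = 3·14·8·(8/5)/20 - 14·8²/30 - 14·(8/5)³/(6·8) = -1568/375 kN·m
Load 2 — applied couple M₀=19 kN·m at a=2 m (b=L-a=6):
  M_2 = R_Ax - M_A  [x≤a] with R_A=171/64, M_A=-57/16 = (171/64)·(8/5) - (-57/16) = 627/80 kN·m
Load 3 — uniform load w=-12 kN/m over full span:
  M_3 = wLx/2 - wL²/12 - wx²/2 = (-12)·8·(8/5)/2 - (-12)·8²/12 - (-12)·(8/5)²/2 = 64/25 kN·m
Superposition: M = Σ M_i = 37297/6000 kN·m ≈ 6.216167 kN·m

M(8/5) = 37297/6000 kN·m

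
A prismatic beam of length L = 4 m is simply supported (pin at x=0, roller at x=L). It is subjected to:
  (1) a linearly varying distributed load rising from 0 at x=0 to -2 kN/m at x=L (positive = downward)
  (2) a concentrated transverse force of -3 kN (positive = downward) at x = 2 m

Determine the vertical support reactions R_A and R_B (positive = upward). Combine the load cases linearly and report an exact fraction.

Load 1 — triangular load w₀=-2 kN/m (0→w₀ over full span):
  R_A = w₀L/6 = (-2)·4/6 = -4/3 kN
  R_B = w₀L/3 = (-2)·4/3 = -8/3 kN
Load 2 — point force P=-3 kN at a=2 m (b=L-a=2):
  R_A = Pb/L = (-3)·2/4 = -3/2 kN
  R_B = Pa/L = (-3)·2/4 = -3/2 kN
Superposition: R_A = -17/6 kN, R_B = -25/6 kN

R_A = -17/6 kN, R_B = -25/6 kN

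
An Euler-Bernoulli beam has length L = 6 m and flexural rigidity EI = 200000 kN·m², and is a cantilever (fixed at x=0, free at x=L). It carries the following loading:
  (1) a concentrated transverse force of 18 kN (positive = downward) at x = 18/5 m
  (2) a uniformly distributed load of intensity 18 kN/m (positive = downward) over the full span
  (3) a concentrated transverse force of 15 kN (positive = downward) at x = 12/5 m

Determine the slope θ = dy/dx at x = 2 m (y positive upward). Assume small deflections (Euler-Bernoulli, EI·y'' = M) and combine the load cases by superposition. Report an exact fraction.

Load 1 — point force P=18 kN at a=18/5 m (b=L-a=12/5):
  θ_1 = -Px(2a-x)/(2EI)  [x≤a] = -18·2·(2·(18/5)-2)/(2·200000) = -117/250000 rad
Load 2 — uniform load w=18 kN/m over full span:
  θ_2 = -wx(x²-3Lx+3L²)/(6EI) = -18·2·(2²-3·6·2+3·6²)/(6·200000) = -57/25000 rad
Load 3 — point force P=15 kN at a=12/5 m (b=L-a=18/5):
  θ_3 = -Px(2a-x)/(2EI)  [x≤a] = -15·2·(2·(12/5)-2)/(2·200000) = -21/100000 rad
Superposition: θ = Σ θ_i = -1479/500000 rad ≈ -0.002958 rad

θ(2) = -1479/500000 rad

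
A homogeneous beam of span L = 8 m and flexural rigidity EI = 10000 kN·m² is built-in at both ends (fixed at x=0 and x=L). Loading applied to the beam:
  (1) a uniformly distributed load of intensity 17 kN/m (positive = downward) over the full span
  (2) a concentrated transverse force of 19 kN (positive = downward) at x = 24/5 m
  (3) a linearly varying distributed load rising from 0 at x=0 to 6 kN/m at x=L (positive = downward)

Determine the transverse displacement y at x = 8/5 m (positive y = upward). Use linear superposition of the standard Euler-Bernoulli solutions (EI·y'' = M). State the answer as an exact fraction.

Load 1 — uniform load w=17 kN/m over full span:
  y_1 = -wx²(L-x)²/(24EI) = -17·(8/5)²·(8-(8/5))²/(24·10000) = -8704/1171875 m
Load 2 — point force P=19 kN at a=24/5 m (b=L-a=16/5):
  y_2 = -Pb²x²(3aL-(3a+b)x)/(6L³EI)  [x≤a] = -19·(16/5)²·(8/5)²·(3·(24/5)·8-(3·(24/5)+(16/5))·(8/5))/(6·8³·10000) = -41344/29296875 m
Load 3 — triangular load w₀=6 kN/m (0→w₀ over full span):
  y_3 = -w₀x²(L-x)²(x+2L)/(120LEI) = -6·(8/5)²·(8-(8/5))²·((8/5)+2·8)/(120·8·10000) = -11264/9765625 m
Superposition: y = Σ y_i = -292736/29296875 m ≈ -0.009992 m

y(8/5) = -292736/29296875 m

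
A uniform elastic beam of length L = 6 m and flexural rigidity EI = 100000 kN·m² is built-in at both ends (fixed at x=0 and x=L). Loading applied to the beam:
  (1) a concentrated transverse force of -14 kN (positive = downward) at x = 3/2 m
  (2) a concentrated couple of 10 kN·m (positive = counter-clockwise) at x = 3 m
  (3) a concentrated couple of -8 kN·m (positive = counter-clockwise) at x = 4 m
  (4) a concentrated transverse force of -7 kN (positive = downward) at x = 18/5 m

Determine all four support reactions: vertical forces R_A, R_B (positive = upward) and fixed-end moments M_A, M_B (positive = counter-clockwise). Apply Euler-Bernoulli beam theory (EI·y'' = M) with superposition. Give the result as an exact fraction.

R_A = -243977/18000 kN, M_A = -96067/6000 kN·m, R_B = -134023/18000 kN, M_B = 24971/2000 kN·m

Load 1 — point force P=-14 kN at a=3/2 m (b=L-a=9/2):
  R_A = Pb²(3a+b)/L³ = (-14)·(9/2)²·(3·(3/2)+(9/2))/6³ = -189/16 kN
  M_A = Pab²/L² = (-14)·(3/2)·(9/2)²/6² = -189/16 kN·m
  R_B = Pa²(a+3b)/L³ = (-14)·(3/2)²·((3/2)+3·(9/2))/6³ = -35/16 kN
  M_B = -Pa²b/L² = -(-14)·(3/2)²·(9/2)/6² = 63/16 kN·m
Load 2 — applied couple M₀=10 kN·m at a=3 m (b=L-a=3):
  R_A = 6M₀ab/L³ = 6·10·3·3/6³ = 5/2 kN
  M_A = M₀b(2a-b)/L² = 10·3·(2·3-3)/6² = 5/2 kN·m
  R_B = -6M₀ab/L³ = -6·10·3·3/6³ = -5/2 kN
  M_B = M₀a(2b-a)/L² = 10·3·(2·3-3)/6² = 5/2 kN·m
Load 3 — applied couple M₀=-8 kN·m at a=4 m (b=L-a=2):
  R_A = 6M₀ab/L³ = 6·(-8)·4·2/6³ = -16/9 kN
  M_A = M₀b(2a-b)/L² = (-8)·2·(2·4-2)/6² = -8/3 kN·m
  R_B = -6M₀ab/L³ = -6·(-8)·4·2/6³ = 16/9 kN
  M_B = M₀a(2b-a)/L² = (-8)·4·(2·2-4)/6² = 0 kN·m
Load 4 — point force P=-7 kN at a=18/5 m (b=L-a=12/5):
  R_A = Pb²(3a+b)/L³ = (-7)·(12/5)²·(3·(18/5)+(12/5))/6³ = -308/125 kN
  M_A = Pab²/L² = (-7)·(18/5)·(12/5)²/6² = -504/125 kN·m
  R_B = Pa²(a+3b)/L³ = (-7)·(18/5)²·((18/5)+3·(12/5))/6³ = -567/125 kN
  M_B = -Pa²b/L² = -(-7)·(18/5)²·(12/5)/6² = 756/125 kN·m
Superposition: R_A = -243977/18000 kN, M_A = -96067/6000 kN·m, R_B = -134023/18000 kN, M_B = 24971/2000 kN·m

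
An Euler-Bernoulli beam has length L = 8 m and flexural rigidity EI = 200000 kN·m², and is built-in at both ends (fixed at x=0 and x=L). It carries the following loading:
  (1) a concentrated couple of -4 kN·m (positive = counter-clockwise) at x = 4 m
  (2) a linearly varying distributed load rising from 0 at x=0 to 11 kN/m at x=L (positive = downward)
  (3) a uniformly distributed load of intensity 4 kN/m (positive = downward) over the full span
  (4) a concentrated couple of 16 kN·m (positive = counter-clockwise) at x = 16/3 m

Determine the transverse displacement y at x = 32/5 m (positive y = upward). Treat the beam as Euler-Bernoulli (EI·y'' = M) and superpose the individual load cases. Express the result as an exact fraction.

Load 1 — applied couple M₀=-4 kN·m at a=4 m (b=L-a=4):
  y_1 = (R_Ax³/6 - M_Ax²/2 - M₀(x-a)²/2)/EI  [x>a] with R_A=-3/4, M_A=-1 = ((-3/4)·(32/5)³/6 - (-1)·(32/5)²/2 - (-4)·((32/5)-4)²/2)/200000 = -3/781250 m
Load 2 — triangular load w₀=11 kN/m (0→w₀ over full span):
  y_2 = -w₀x²(L-x)²(x+2L)/(120LEI) = -11·(32/5)²·(8-(32/5))²·((32/5)+2·8)/(120·8·200000) = -19712/146484375 m
Load 3 — uniform load w=4 kN/m over full span:
  y_3 = -wx²(L-x)²/(24EI) = -4·(32/5)²·(8-(32/5))²/(24·200000) = -512/5859375 m
Load 4 — applied couple M₀=16 kN·m at a=16/3 m (b=L-a=8/3):
  y_4 = (R_Ax³/6 - M_Ax²/2 - M₀(x-a)²/2)/EI  [x>a] with R_A=8/3, M_A=16/3 = ((8/3)·(32/5)³/6 - (16/3)·(32/5)²/2 - 16·((32/5)-(16/3))²/2)/200000 = -32/3515625 m
Superposition: y = Σ y_i = -206447/878906250 m ≈ -0.000235 m

y(32/5) = -206447/878906250 m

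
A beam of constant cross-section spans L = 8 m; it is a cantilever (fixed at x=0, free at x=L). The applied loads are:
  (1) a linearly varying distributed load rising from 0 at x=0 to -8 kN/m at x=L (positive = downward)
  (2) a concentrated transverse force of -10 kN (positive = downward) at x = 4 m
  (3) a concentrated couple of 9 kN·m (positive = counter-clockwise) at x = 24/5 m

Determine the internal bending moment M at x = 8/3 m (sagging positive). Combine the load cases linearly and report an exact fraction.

Load 1 — triangular load w₀=-8 kN/m (0→w₀ over full span):
  M_1 = w₀Lx/2 - w₀L²/3 - w₀x³/(6L) = (-8)·8·(8/3)/2 - (-8)·8²/3 - (-8)·(8/3)³/(6·8) = 7168/81 kN·m
Load 2 — point force P=-10 kN at a=4 m (b=L-a=4):
  M_2 = -P(a-x)  [x≤a] = -(-10)·(4-(8/3)) = 40/3 kN·m
Load 3 — applied couple M₀=9 kN·m at a=24/5 m (b=L-a=16/5):
  M_3 = M₀  [x≤a] = 9 = 9 kN·m
Superposition: M = Σ M_i = 8977/81 kN·m ≈ 110.827160 kN·m

M(8/3) = 8977/81 kN·m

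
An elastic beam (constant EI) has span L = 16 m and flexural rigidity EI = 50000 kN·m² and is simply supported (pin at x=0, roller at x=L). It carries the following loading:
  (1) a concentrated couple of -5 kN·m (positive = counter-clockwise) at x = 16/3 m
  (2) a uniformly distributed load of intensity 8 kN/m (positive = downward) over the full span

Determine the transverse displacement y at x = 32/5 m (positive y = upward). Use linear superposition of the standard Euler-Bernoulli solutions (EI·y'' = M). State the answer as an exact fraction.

y(32/5) = -766456/5859375 m

Load 1 — applied couple M₀=-5 kN·m at a=16/3 m (b=L-a=32/3):
  y_1 = (M₀x³/(6L)-M₀(x-a)²/2+C₁x)/EI  [x>a] with C₁=M₀(3b²-L²)/(6L)=-40/9 = ((-5)·(32/5)³/(6·16)-(-5)·((32/5)-(16/3))²/2+(-40/9)·(32/5))/50000 = -184/234375 m
Load 2 — uniform load w=8 kN/m over full span:
  y_2 = -wx(L³-2Lx²+x³)/(24EI) = -8·(32/5)·(16³-2·16·(32/5)²+(32/5)³)/(24·50000) = -253952/1953125 m
Superposition: y = Σ y_i = -766456/5859375 m ≈ -0.130808 m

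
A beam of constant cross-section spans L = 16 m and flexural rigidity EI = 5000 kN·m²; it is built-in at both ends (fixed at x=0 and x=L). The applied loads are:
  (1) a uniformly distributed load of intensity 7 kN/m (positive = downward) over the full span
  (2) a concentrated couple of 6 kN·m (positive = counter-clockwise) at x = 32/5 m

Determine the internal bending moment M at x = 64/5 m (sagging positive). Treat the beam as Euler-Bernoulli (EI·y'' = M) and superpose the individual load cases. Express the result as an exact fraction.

M(64/5) = -2168/375 kN·m

Load 1 — uniform load w=7 kN/m over full span:
  M_1 = wLx/2 - wL²/12 - wx²/2 = 7·16·(64/5)/2 - 7·16²/12 - 7·(64/5)²/2 = -448/75 kN·m
Load 2 — applied couple M₀=6 kN·m at a=32/5 m (b=L-a=48/5):
  M_2 = R_Ax - M_A - M₀  [x>a] with R_A=27/50, M_A=18/25 = (27/50)·(64/5) - (18/25) - 6 = 24/125 kN·m
Superposition: M = Σ M_i = -2168/375 kN·m ≈ -5.781333 kN·m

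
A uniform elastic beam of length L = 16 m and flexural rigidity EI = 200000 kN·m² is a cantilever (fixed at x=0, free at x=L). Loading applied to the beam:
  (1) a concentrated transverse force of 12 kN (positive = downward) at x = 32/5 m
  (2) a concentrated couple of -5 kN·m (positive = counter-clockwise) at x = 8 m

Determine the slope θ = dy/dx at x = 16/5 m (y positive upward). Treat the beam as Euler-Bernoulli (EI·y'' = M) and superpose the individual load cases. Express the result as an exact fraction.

θ(16/5) = -313/312500 rad

Load 1 — point force P=12 kN at a=32/5 m (b=L-a=48/5):
  θ_1 = -Px(2a-x)/(2EI)  [x≤a] = -12·(16/5)·(2·(32/5)-(16/5))/(2·200000) = -72/78125 rad
Load 2 — applied couple M₀=-5 kN·m at a=8 m (b=L-a=8):
  θ_2 = M₀x/EI  [x≤a] = (-5)·(16/5)/200000 = -1/12500 rad
Superposition: θ = Σ θ_i = -313/312500 rad ≈ -0.001002 rad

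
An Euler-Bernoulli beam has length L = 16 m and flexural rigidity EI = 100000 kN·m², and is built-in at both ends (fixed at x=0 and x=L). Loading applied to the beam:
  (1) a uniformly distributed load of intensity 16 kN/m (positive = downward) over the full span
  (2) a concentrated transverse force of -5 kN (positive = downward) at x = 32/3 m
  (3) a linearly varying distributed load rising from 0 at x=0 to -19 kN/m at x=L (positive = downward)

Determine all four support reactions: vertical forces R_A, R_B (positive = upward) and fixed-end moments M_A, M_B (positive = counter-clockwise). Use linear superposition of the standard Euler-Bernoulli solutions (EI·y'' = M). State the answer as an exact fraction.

Load 1 — uniform load w=16 kN/m over full span:
  R_A = wL/2 = 16·16/2 = 128 kN
  M_A = wL²/12 = 16·16²/12 = 1024/3 kN·m
  R_B = wL/2 = 16·16/2 = 128 kN
  M_B = -wL²/12 = -16·16²/12 = -1024/3 kN·m
Load 2 — point force P=-5 kN at a=32/3 m (b=L-a=16/3):
  R_A = Pb²(3a+b)/L³ = (-5)·(16/3)²·(3·(32/3)+(16/3))/16³ = -35/27 kN
  M_A = Pab²/L² = (-5)·(32/3)·(16/3)²/16² = -160/27 kN·m
  R_B = Pa²(a+3b)/L³ = (-5)·(32/3)²·((32/3)+3·(16/3))/16³ = -100/27 kN
  M_B = -Pa²b/L² = -(-5)·(32/3)²·(16/3)/16² = 320/27 kN·m
Load 3 — triangular load w₀=-19 kN/m (0→w₀ over full span):
  R_A = 3w₀L/20 = 3·(-19)·16/20 = -228/5 kN
  M_A = w₀L²/30 = (-19)·16²/30 = -2432/15 kN·m
  R_B = 7w₀L/20 = 7·(-19)·16/20 = -532/5 kN
  M_B = -w₀L²/20 = -(-19)·16²/20 = 1216/5 kN·m
Superposition: R_A = 10949/135 kN, M_A = 23392/135 kN·m, R_B = 2416/135 kN, M_B = -11648/135 kN·m

R_A = 10949/135 kN, M_A = 23392/135 kN·m, R_B = 2416/135 kN, M_B = -11648/135 kN·m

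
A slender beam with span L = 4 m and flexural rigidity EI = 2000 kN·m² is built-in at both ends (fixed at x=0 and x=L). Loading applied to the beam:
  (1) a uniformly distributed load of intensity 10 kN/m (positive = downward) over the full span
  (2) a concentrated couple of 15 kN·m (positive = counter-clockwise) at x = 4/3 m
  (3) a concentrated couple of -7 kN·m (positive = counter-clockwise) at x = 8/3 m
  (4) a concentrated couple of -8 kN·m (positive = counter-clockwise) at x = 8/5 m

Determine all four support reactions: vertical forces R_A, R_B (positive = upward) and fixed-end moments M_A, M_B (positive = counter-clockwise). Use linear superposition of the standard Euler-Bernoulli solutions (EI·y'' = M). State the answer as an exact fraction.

Load 1 — uniform load w=10 kN/m over full span:
  R_A = wL/2 = 10·4/2 = 20 kN
  M_A = wL²/12 = 10·4²/12 = 40/3 kN·m
  R_B = wL/2 = 10·4/2 = 20 kN
  M_B = -wL²/12 = -10·4²/12 = -40/3 kN·m
Load 2 — applied couple M₀=15 kN·m at a=4/3 m (b=L-a=8/3):
  R_A = 6M₀ab/L³ = 6·15·(4/3)·(8/3)/4³ = 5 kN
  M_A = M₀b(2a-b)/L² = 15·(8/3)·(2·(4/3)-(8/3))/4² = 0 kN·m
  R_B = -6M₀ab/L³ = -6·15·(4/3)·(8/3)/4³ = -5 kN
  M_B = M₀a(2b-a)/L² = 15·(4/3)·(2·(8/3)-(4/3))/4² = 5 kN·m
Load 3 — applied couple M₀=-7 kN·m at a=8/3 m (b=L-a=4/3):
  R_A = 6M₀ab/L³ = 6·(-7)·(8/3)·(4/3)/4³ = -7/3 kN
  M_A = M₀b(2a-b)/L² = (-7)·(4/3)·(2·(8/3)-(4/3))/4² = -7/3 kN·m
  R_B = -6M₀ab/L³ = -6·(-7)·(8/3)·(4/3)/4³ = 7/3 kN
  M_B = M₀a(2b-a)/L² = (-7)·(8/3)·(2·(4/3)-(8/3))/4² = 0 kN·m
Load 4 — applied couple M₀=-8 kN·m at a=8/5 m (b=L-a=12/5):
  R_A = 6M₀ab/L³ = 6·(-8)·(8/5)·(12/5)/4³ = -72/25 kN
  M_A = M₀b(2a-b)/L² = (-8)·(12/5)·(2·(8/5)-(12/5))/4² = -24/25 kN·m
  R_B = -6M₀ab/L³ = -6·(-8)·(8/5)·(12/5)/4³ = 72/25 kN
  M_B = M₀a(2b-a)/L² = (-8)·(8/5)·(2·(12/5)-(8/5))/4² = -64/25 kN·m
Superposition: R_A = 1484/75 kN, M_A = 251/25 kN·m, R_B = 1516/75 kN, M_B = -817/75 kN·m

R_A = 1484/75 kN, M_A = 251/25 kN·m, R_B = 1516/75 kN, M_B = -817/75 kN·m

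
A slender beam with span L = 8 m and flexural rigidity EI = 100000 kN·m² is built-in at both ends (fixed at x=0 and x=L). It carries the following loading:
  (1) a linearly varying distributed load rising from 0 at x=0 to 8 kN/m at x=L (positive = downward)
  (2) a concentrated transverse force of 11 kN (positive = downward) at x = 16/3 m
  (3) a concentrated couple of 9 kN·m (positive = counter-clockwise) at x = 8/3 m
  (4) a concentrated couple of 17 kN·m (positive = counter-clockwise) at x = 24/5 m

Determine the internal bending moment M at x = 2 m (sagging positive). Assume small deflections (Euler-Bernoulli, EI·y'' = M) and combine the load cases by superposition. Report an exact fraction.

M(2) = 2474/675 kN·m

Load 1 — triangular load w₀=8 kN/m (0→w₀ over full span):
  M_1 = 3w₀Lx/20 - w₀L²/30 - w₀x³/(6L) = 3·8·8·2/20 - 8·8²/30 - 8·2³/(6·8) = 4/5 kN·m
Load 2 — point force P=11 kN at a=16/3 m (b=L-a=8/3):
  M_2 = Pb²(3a+b)x/L³ - Pab²/L²  [x≤a] = 11·(8/3)²·(3·(16/3)+(8/3))·2/8³ - 11·(16/3)·(8/3)²/8² = -22/27 kN·m
Load 3 — applied couple M₀=9 kN·m at a=8/3 m (b=L-a=16/3):
  M_3 = R_Ax - M_A  [x≤a] with R_A=3/2, M_A=0 = (3/2)·2 - 0 = 3 kN·m
Load 4 — applied couple M₀=17 kN·m at a=24/5 m (b=L-a=16/5):
  M_4 = R_Ax - M_A  [x≤a] with R_A=153/50, M_A=136/25 = (153/50)·2 - (136/25) = 17/25 kN·m
Superposition: M = Σ M_i = 2474/675 kN·m ≈ 3.665185 kN·m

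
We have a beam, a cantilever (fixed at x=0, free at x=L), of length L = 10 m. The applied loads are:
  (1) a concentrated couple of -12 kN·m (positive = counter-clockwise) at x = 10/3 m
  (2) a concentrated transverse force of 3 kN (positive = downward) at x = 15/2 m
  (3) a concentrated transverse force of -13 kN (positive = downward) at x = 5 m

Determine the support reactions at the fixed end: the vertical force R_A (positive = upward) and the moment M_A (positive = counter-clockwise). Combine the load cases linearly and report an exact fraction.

R_A = -10 kN, M_A = -61/2 kN·m

Load 1 — applied couple M₀=-12 kN·m at a=10/3 m (b=L-a=20/3):
  R_A = 0 kN
  M_A = -M₀ = -(-12) = 12 kN·m
Load 2 — point force P=3 kN at a=15/2 m (b=L-a=5/2):
  R_A = P = 3 kN
  M_A = Pa = 3·(15/2) = 45/2 kN·m
Load 3 — point force P=-13 kN at a=5 m (b=L-a=5):
  R_A = P = (-13) = -13 kN
  M_A = Pa = (-13)·5 = -65 kN·m
Superposition: R_A = -10 kN, M_A = -61/2 kN·m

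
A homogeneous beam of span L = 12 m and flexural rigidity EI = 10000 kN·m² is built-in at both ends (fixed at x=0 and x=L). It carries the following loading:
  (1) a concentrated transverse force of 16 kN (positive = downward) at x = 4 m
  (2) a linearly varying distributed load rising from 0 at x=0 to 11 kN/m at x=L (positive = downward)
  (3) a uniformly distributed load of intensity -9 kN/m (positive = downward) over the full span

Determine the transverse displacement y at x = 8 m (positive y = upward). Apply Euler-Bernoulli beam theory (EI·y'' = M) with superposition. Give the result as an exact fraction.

y(8) = 1624/253125 m

Load 1 — point force P=16 kN at a=4 m (b=L-a=8):
  y_1 = -Pa²(L-x)²(3bL-(3b+a)(L-x))/(6L³EI)  [x>a] = -16·4²·(12-8)²·(3·8·12-(3·8+4)·(12-8))/(6·12³·10000) = -352/50625 m
Load 2 — triangular load w₀=11 kN/m (0→w₀ over full span):
  y_2 = -w₀x²(L-x)²(x+2L)/(120LEI) = -11·8²·(12-8)²·(8+2·12)/(120·12·10000) = -704/28125 m
Load 3 — uniform load w=-9 kN/m over full span:
  y_3 = -wx²(L-x)²/(24EI) = -(-9)·8²·(12-8)²/(24·10000) = 24/625 m
Superposition: y = Σ y_i = 1624/253125 m ≈ 0.006416 m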